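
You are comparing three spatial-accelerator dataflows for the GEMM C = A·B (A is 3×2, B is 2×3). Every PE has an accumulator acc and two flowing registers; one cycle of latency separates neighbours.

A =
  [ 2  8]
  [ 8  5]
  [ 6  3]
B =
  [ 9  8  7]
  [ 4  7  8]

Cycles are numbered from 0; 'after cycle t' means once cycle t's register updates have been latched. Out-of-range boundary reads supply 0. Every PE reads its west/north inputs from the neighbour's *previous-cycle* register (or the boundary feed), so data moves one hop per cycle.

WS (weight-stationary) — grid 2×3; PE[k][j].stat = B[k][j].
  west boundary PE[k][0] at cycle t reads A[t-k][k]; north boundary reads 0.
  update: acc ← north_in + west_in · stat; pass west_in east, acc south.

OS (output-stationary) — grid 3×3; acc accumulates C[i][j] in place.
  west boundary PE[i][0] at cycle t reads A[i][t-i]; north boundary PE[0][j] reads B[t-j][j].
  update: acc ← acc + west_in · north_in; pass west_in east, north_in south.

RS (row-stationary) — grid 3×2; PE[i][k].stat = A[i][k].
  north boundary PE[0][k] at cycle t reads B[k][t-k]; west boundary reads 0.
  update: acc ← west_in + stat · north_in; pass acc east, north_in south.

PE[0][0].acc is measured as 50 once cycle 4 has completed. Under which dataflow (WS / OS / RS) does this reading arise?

dataflow = OS

— WS: 2×3; PE[0][0] trace:
  after 0 — PE[0][0] acc=18, pass-E 2, pass-S 18
  after 1 — PE[0][0] acc=72, pass-E 8, pass-S 72
  after 2 — PE[0][0] acc=54, pass-E 6, pass-S 54
  after 3 — PE[0][0] acc=0, pass-E 0, pass-S 0
  after 4 — PE[0][0] acc=0, pass-E 0, pass-S 0
— OS: 3×3; PE[0][0] trace:
  after 0 — PE[0][0] acc=18, pass-E 2, pass-S 9
  after 1 — PE[0][0] acc=50, pass-E 8, pass-S 4
  after 2 — PE[0][0] acc=50, pass-E 0, pass-S 0
  after 3 — PE[0][0] acc=50, pass-E 0, pass-S 0
  after 4 — PE[0][0] acc=50, pass-E 0, pass-S 0
— RS: 3×2; PE[0][0] trace:
  after 0 — PE[0][0] acc=18, pass-E 18, pass-S 9
  after 1 — PE[0][0] acc=16, pass-E 16, pass-S 8
  after 2 — PE[0][0] acc=14, pass-E 14, pass-S 7
  after 3 — PE[0][0] acc=0, pass-E 0, pass-S 0
  after 4 — PE[0][0] acc=0, pass-E 0, pass-S 0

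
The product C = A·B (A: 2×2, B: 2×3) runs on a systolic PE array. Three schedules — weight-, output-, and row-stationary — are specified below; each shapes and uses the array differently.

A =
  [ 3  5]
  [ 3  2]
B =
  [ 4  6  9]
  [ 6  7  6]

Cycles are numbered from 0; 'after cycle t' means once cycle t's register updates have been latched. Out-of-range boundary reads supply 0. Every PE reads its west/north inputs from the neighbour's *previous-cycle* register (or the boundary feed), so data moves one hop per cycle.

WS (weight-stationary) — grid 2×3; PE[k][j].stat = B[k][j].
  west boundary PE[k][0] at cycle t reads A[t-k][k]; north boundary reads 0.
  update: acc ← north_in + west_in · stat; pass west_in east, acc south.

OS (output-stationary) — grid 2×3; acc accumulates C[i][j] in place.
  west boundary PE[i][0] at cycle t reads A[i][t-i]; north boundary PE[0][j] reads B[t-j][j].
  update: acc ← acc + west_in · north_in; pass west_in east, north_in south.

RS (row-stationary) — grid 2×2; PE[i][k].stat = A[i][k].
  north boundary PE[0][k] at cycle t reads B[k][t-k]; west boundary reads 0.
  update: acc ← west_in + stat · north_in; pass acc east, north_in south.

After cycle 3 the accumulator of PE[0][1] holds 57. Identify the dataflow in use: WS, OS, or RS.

dataflow = RS

WS [2×3] PE[0][1] across cycles:
  c0 r0c1: 0 / 0 / 0
  c1 r0c1: 18 / 3 / 18
  c2 r0c1: 18 / 3 / 18
  c3 r0c1: 0 / 0 / 0
OS [2×3] PE[0][1] across cycles:
  c0 r0c1: 0 / 0 / 0
  c1 r0c1: 18 / 3 / 6
  c2 r0c1: 53 / 5 / 7
  c3 r0c1: 53 / 0 / 0
RS [2×2] PE[0][1] across cycles:
  c0 r0c1: 0 / 0 / 0
  c1 r0c1: 42 / 42 / 6
  c2 r0c1: 53 / 53 / 7
  c3 r0c1: 57 / 57 / 6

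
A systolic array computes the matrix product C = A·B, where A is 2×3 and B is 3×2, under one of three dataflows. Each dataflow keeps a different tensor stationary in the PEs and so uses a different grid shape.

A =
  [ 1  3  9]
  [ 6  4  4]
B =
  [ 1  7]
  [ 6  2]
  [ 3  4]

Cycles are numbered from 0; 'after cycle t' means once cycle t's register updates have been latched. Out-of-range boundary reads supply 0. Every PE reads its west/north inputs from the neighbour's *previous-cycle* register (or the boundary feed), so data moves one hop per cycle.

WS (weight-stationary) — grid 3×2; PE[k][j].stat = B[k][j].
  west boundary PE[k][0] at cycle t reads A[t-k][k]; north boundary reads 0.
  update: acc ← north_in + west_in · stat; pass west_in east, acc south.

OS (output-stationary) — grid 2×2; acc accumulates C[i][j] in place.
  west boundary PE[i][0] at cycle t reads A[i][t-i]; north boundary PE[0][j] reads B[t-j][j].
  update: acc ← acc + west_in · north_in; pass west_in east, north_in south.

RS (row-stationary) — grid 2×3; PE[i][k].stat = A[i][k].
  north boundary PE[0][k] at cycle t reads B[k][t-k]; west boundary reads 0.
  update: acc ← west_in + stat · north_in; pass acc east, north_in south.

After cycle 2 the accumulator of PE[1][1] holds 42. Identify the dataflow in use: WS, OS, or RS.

dataflow = OS

Under WS (3×2), PE[1][1]:
  cycle 0: PE[1][1] → acc 0, east 0, south 0
  cycle 1: PE[1][1] → acc 0, east 0, south 0
  cycle 2: PE[1][1] → acc 13, east 3, south 13
Under OS (2×2), PE[1][1]:
  cycle 0: PE[1][1] → acc 0, east 0, south 0
  cycle 1: PE[1][1] → acc 0, east 0, south 0
  cycle 2: PE[1][1] → acc 42, east 6, south 7
Under RS (2×3), PE[1][1]:
  cycle 0: PE[1][1] → acc 0, east 0, south 0
  cycle 1: PE[1][1] → acc 0, east 0, south 0
  cycle 2: PE[1][1] → acc 30, east 30, south 6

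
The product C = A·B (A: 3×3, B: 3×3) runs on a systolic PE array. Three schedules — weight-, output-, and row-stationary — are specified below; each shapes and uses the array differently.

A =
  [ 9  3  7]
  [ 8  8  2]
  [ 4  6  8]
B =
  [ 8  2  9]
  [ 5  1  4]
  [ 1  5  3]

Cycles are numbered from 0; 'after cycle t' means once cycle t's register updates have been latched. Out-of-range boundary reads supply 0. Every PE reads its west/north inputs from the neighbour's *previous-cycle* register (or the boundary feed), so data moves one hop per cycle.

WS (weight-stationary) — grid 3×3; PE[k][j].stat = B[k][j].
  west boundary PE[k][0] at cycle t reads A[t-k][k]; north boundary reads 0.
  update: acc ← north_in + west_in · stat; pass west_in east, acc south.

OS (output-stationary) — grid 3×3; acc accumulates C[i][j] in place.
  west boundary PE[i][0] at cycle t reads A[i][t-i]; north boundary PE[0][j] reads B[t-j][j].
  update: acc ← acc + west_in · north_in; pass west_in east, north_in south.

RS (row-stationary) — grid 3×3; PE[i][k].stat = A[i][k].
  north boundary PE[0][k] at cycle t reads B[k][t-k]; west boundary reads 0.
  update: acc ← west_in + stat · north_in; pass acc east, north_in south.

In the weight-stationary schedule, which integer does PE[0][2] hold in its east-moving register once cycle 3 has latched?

WS 3×3: PE[0][2] cycle-by-cycle (with neighbour feeds):
  0: (0,1).acc=0  regs=<0,0>
  0: (0,2).acc=0  regs=<0,0>
  1: (0,1).acc=18  regs=<9,18>
  1: (0,2).acc=0  regs=<0,0>
  2: (0,1).acc=16  regs=<8,16>
  2: (0,2).acc=81  regs=<9,81>
  3: (0,1).acc=8  regs=<4,8>
  3: (0,2).acc=72  regs=<8,72>

register = 8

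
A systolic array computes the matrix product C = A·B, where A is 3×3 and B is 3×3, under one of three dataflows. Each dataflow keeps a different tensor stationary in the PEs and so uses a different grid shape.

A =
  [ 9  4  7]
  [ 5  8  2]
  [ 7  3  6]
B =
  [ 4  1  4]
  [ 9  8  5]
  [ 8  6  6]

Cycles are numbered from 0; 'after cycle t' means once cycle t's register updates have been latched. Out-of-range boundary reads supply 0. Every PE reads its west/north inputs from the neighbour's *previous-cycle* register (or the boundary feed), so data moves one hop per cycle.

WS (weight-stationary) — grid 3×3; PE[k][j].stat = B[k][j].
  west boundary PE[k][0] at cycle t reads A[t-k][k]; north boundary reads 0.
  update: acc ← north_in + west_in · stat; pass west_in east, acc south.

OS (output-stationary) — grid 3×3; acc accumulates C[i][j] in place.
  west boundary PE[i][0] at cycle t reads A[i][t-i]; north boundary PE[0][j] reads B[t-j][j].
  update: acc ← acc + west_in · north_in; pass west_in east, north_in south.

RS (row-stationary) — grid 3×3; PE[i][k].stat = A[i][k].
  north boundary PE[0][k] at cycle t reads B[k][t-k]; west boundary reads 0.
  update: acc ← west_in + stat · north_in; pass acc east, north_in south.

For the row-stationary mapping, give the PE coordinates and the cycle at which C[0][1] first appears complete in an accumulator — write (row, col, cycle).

RS: C[0][1] accumulates in PE[0][2]:
  after 0 — PE[0][2] acc=0, pass-E 0, pass-S 0
  after 1 — PE[0][2] acc=0, pass-E 0, pass-S 0
  after 2 — PE[0][2] acc=128, pass-E 128, pass-S 8
  after 3 — PE[0][2] acc=83, pass-E 83, pass-S 6

(row, col, cycle) = (0, 2, 3)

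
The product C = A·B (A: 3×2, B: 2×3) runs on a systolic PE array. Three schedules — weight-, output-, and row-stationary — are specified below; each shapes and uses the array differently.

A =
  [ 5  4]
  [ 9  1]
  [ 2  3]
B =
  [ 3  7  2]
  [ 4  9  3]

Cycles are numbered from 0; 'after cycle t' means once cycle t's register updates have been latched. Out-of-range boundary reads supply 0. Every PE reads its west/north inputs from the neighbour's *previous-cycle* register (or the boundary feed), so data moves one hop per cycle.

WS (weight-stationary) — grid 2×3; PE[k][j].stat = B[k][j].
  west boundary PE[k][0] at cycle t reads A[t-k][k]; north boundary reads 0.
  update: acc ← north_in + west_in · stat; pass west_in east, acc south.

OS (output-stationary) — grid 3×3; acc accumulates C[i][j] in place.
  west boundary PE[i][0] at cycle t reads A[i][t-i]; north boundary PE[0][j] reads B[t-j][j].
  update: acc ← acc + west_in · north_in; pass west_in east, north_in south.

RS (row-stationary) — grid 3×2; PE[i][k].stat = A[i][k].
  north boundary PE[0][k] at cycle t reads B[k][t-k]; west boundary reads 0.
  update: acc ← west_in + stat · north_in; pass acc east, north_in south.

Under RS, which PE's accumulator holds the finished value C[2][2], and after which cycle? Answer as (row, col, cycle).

(row, col, cycle) = (2, 1, 5)

Under RS, C[2][2] lands at PE[2][1]:
  c0 r2c1: 0 / 0 / 0
  c1 r2c1: 0 / 0 / 0
  c2 r2c1: 0 / 0 / 0
  c3 r2c1: 18 / 18 / 4
  c4 r2c1: 41 / 41 / 9
  c5 r2c1: 13 / 13 / 3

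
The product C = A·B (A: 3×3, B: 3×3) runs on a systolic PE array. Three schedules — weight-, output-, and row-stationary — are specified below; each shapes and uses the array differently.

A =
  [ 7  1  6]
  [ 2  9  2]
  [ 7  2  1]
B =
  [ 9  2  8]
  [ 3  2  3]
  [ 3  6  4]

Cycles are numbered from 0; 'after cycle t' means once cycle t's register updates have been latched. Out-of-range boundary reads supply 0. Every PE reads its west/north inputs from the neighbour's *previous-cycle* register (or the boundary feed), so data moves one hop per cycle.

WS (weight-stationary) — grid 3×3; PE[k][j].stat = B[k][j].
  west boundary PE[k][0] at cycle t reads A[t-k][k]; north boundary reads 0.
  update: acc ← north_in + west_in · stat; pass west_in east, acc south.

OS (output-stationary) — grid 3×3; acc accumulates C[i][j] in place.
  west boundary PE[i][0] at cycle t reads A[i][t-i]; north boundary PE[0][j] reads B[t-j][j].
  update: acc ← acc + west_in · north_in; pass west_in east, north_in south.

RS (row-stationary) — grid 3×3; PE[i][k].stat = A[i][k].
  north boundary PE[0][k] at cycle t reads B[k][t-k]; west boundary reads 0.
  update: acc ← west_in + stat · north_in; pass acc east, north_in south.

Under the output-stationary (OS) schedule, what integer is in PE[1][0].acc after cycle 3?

PE[1][0].acc = 51

OS 3×3: PE[1][0] cycle-by-cycle (with neighbour feeds):
  [0] (0,0) acc=63 (h:7 v:9)
  [0] (1,0) acc=0 (h:0 v:0)
  [1] (0,0) acc=66 (h:1 v:3)
  [1] (1,0) acc=18 (h:2 v:9)
  [2] (0,0) acc=84 (h:6 v:3)
  [2] (1,0) acc=45 (h:9 v:3)
  [3] (0,0) acc=84 (h:0 v:0)
  [3] (1,0) acc=51 (h:2 v:3)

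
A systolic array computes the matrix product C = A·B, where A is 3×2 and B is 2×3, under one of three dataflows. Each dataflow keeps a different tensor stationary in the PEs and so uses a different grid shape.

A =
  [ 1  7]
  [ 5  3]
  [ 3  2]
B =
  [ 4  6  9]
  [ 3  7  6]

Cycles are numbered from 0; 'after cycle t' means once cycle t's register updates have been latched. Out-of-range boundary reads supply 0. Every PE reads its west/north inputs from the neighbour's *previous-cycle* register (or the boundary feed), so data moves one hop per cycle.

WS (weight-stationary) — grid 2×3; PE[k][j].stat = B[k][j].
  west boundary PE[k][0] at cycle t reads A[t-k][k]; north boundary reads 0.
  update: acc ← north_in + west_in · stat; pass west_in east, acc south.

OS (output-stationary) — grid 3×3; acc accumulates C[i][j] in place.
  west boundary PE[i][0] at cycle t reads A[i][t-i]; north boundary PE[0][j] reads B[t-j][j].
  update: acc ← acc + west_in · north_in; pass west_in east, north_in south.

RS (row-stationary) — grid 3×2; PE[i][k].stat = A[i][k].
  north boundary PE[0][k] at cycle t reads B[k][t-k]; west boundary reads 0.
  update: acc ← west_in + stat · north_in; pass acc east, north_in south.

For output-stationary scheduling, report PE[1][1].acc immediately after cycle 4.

PE[1][1].acc = 51

OS (3×3). Following PE[1][1] plus its west/north inputs:
  [0] (0,1) acc=0 (h:0 v:0)
  [0] (1,0) acc=0 (h:0 v:0)
  [0] (1,1) acc=0 (h:0 v:0)
  [1] (0,1) acc=6 (h:1 v:6)
  [1] (1,0) acc=20 (h:5 v:4)
  [1] (1,1) acc=0 (h:0 v:0)
  [2] (0,1) acc=55 (h:7 v:7)
  [2] (1,0) acc=29 (h:3 v:3)
  [2] (1,1) acc=30 (h:5 v:6)
  [3] (0,1) acc=55 (h:0 v:0)
  [3] (1,0) acc=29 (h:0 v:0)
  [3] (1,1) acc=51 (h:3 v:7)
  [4] (0,1) acc=55 (h:0 v:0)
  [4] (1,0) acc=29 (h:0 v:0)
  [4] (1,1) acc=51 (h:0 v:0)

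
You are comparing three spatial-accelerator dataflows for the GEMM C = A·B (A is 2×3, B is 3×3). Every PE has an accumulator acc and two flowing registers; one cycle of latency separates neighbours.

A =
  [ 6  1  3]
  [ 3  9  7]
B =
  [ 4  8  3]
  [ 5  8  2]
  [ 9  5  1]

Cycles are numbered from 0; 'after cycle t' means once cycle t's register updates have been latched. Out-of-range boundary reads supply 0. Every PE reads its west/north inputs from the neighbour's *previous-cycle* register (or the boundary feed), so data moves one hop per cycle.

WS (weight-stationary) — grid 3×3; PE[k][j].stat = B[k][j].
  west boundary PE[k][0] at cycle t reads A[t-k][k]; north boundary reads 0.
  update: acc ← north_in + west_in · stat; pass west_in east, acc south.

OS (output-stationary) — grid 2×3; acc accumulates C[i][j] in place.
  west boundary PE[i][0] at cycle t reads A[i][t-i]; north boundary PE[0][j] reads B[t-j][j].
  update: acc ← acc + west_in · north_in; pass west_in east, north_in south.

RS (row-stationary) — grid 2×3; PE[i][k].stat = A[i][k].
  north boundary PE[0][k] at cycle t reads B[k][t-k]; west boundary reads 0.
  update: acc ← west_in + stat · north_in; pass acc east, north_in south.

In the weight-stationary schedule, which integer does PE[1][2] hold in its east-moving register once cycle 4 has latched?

register = 9

WS on a 3×3 grid — tracing PE[1][2] and its feeders:
  0: (0,2).acc=0  regs=<0,0>
  0: (1,1).acc=0  regs=<0,0>
  0: (1,2).acc=0  regs=<0,0>
  1: (0,2).acc=0  regs=<0,0>
  1: (1,1).acc=0  regs=<0,0>
  1: (1,2).acc=0  regs=<0,0>
  2: (0,2).acc=18  regs=<6,18>
  2: (1,1).acc=56  regs=<1,56>
  2: (1,2).acc=0  regs=<0,0>
  3: (0,2).acc=9  regs=<3,9>
  3: (1,1).acc=96  regs=<9,96>
  3: (1,2).acc=20  regs=<1,20>
  4: (0,2).acc=0  regs=<0,0>
  4: (1,1).acc=0  regs=<0,0>
  4: (1,2).acc=27  regs=<9,27>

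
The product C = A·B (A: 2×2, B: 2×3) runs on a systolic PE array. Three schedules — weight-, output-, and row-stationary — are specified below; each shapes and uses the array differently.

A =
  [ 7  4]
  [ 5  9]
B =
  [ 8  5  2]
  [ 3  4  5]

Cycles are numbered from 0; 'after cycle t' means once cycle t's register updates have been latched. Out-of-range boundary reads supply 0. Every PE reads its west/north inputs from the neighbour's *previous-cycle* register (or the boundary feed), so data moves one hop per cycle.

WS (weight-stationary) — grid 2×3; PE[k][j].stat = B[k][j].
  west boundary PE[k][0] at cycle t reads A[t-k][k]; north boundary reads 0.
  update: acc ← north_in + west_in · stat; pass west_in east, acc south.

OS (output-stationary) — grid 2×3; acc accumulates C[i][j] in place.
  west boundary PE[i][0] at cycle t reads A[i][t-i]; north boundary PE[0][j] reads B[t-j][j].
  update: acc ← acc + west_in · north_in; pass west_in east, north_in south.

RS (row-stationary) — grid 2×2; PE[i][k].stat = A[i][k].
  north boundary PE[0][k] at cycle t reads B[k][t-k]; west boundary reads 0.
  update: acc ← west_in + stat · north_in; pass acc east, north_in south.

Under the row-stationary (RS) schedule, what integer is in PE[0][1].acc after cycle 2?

PE[0][1].acc = 51

RS 2×2: PE[0][1] cycle-by-cycle (with neighbour feeds):
  @0  [0,0]  acc 56  |  →56  ↓8
  @0  [0,1]  acc 0  |  →0  ↓0
  @1  [0,0]  acc 35  |  →35  ↓5
  @1  [0,1]  acc 68  |  →68  ↓3
  @2  [0,0]  acc 14  |  →14  ↓2
  @2  [0,1]  acc 51  |  →51  ↓4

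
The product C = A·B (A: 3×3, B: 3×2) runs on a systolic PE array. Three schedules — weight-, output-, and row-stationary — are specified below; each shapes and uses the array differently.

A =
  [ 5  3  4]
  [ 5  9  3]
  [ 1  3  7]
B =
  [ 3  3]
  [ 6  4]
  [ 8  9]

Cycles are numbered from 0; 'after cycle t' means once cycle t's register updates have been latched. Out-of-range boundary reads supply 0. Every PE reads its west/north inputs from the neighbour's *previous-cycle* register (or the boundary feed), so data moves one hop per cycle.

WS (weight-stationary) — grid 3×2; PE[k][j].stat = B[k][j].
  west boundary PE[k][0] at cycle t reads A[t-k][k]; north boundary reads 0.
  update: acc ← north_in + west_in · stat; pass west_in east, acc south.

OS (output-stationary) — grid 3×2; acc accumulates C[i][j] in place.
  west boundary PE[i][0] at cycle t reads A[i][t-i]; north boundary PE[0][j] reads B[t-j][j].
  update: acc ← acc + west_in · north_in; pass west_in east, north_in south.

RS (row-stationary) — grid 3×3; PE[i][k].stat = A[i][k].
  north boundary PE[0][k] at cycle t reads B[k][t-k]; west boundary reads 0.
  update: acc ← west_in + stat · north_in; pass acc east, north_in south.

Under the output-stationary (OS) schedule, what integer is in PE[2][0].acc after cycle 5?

OS 3×2: PE[2][0] cycle-by-cycle (with neighbour feeds):
  after 0 — PE[1][0] acc=0, pass-E 0, pass-S 0
  after 0 — PE[2][0] acc=0, pass-E 0, pass-S 0
  after 1 — PE[1][0] acc=15, pass-E 5, pass-S 3
  after 1 — PE[2][0] acc=0, pass-E 0, pass-S 0
  after 2 — PE[1][0] acc=69, pass-E 9, pass-S 6
  after 2 — PE[2][0] acc=3, pass-E 1, pass-S 3
  after 3 — PE[1][0] acc=93, pass-E 3, pass-S 8
  after 3 — PE[2][0] acc=21, pass-E 3, pass-S 6
  after 4 — PE[1][0] acc=93, pass-E 0, pass-S 0
  after 4 — PE[2][0] acc=77, pass-E 7, pass-S 8
  after 5 — PE[1][0] acc=93, pass-E 0, pass-S 0
  after 5 — PE[2][0] acc=77, pass-E 0, pass-S 0

PE[2][0].acc = 77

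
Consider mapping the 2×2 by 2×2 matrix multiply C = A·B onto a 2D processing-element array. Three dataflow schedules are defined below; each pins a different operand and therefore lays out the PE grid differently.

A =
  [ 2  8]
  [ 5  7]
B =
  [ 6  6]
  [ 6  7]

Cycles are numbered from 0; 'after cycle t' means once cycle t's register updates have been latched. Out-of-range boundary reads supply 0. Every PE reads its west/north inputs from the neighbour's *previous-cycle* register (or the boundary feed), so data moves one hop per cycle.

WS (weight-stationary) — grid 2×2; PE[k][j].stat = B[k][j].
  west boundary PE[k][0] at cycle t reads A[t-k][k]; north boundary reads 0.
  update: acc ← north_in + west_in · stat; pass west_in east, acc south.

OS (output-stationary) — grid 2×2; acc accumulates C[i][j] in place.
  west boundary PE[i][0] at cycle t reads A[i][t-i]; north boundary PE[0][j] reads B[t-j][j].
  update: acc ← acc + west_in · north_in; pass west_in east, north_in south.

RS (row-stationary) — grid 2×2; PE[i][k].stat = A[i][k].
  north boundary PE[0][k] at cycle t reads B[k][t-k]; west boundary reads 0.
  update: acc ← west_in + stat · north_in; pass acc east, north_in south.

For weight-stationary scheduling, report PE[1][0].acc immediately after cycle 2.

Tracing WS — 2×2 array, target PE[1][0]:
  0: (0,0).acc=12  regs=<2,12>
  0: (1,0).acc=0  regs=<0,0>
  1: (0,0).acc=30  regs=<5,30>
  1: (1,0).acc=60  regs=<8,60>
  2: (0,0).acc=0  regs=<0,0>
  2: (1,0).acc=72  regs=<7,72>

PE[1][0].acc = 72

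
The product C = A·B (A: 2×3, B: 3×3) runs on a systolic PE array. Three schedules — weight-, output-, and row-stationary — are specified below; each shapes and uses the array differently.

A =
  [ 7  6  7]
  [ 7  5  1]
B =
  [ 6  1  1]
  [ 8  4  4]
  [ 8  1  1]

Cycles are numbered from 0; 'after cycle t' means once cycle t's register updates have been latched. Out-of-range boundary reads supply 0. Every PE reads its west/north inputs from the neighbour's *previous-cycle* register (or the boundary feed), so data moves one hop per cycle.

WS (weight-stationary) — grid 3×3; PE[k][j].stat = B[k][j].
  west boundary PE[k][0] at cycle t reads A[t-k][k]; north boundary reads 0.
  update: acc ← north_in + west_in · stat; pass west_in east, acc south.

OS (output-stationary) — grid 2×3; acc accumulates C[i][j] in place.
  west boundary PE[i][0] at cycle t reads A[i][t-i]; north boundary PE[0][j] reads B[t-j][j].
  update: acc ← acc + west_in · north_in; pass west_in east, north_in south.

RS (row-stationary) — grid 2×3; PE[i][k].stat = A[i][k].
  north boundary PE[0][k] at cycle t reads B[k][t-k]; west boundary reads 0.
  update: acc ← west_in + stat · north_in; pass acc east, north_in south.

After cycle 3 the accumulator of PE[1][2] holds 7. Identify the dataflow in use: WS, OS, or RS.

dataflow = OS

WS (3×3 grid), PE[1][2]:
  0: (1,2).acc=0  regs=<0,0>
  1: (1,2).acc=0  regs=<0,0>
  2: (1,2).acc=0  regs=<0,0>
  3: (1,2).acc=31  regs=<6,31>
OS (2×3 grid), PE[1][2]:
  0: (1,2).acc=0  regs=<0,0>
  1: (1,2).acc=0  regs=<0,0>
  2: (1,2).acc=0  regs=<0,0>
  3: (1,2).acc=7  regs=<7,1>
RS (2×3 grid), PE[1][2]:
  0: (1,2).acc=0  regs=<0,0>
  1: (1,2).acc=0  regs=<0,0>
  2: (1,2).acc=0  regs=<0,0>
  3: (1,2).acc=90  regs=<90,8>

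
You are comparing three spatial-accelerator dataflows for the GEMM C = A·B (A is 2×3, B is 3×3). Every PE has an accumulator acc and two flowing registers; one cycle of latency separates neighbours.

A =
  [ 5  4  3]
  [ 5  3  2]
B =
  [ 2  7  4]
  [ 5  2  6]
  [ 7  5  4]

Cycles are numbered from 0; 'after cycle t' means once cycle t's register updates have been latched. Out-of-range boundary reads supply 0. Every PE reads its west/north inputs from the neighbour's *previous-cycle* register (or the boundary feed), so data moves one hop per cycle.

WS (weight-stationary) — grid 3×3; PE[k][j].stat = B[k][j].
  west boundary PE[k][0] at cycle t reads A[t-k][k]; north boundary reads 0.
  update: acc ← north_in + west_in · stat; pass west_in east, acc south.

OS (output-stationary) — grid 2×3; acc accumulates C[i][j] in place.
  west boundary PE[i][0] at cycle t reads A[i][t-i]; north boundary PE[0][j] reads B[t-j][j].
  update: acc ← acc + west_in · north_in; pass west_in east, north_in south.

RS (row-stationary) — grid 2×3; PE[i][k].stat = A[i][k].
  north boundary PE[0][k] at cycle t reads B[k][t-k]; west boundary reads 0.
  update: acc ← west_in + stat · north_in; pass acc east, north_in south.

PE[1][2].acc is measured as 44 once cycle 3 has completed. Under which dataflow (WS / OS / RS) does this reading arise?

dataflow = WS

— WS: 3×3; PE[1][2] trace:
  0: (1,2).acc=0  regs=<0,0>
  1: (1,2).acc=0  regs=<0,0>
  2: (1,2).acc=0  regs=<0,0>
  3: (1,2).acc=44  regs=<4,44>
— OS: 2×3; PE[1][2] trace:
  0: (1,2).acc=0  regs=<0,0>
  1: (1,2).acc=0  regs=<0,0>
  2: (1,2).acc=0  regs=<0,0>
  3: (1,2).acc=20  regs=<5,4>
— RS: 2×3; PE[1][2] trace:
  0: (1,2).acc=0  regs=<0,0>
  1: (1,2).acc=0  regs=<0,0>
  2: (1,2).acc=0  regs=<0,0>
  3: (1,2).acc=39  regs=<39,7>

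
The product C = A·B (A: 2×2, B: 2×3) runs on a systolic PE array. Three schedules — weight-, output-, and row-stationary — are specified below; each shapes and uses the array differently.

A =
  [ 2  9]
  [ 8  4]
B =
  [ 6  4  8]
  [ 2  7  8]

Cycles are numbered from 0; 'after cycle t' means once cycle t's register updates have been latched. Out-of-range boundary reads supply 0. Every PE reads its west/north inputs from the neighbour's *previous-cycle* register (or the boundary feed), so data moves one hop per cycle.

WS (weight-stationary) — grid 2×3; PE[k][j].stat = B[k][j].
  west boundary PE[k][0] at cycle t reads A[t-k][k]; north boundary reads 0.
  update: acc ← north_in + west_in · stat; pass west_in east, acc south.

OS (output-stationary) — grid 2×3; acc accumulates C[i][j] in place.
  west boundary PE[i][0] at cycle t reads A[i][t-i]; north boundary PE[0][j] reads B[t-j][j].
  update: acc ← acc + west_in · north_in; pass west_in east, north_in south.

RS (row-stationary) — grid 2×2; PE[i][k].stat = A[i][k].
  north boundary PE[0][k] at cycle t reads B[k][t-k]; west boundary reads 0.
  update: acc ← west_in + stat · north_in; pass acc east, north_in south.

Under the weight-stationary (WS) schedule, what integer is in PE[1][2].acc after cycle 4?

PE[1][2].acc = 96

WS 2×3: PE[1][2] cycle-by-cycle (with neighbour feeds):
  step 0 · PE0,2: acc=0; fwd→0 fwd↓0
  step 0 · PE1,1: acc=0; fwd→0 fwd↓0
  step 0 · PE1,2: acc=0; fwd→0 fwd↓0
  step 1 · PE0,2: acc=0; fwd→0 fwd↓0
  step 1 · PE1,1: acc=0; fwd→0 fwd↓0
  step 1 · PE1,2: acc=0; fwd→0 fwd↓0
  step 2 · PE0,2: acc=16; fwd→2 fwd↓16
  step 2 · PE1,1: acc=71; fwd→9 fwd↓71
  step 2 · PE1,2: acc=0; fwd→0 fwd↓0
  step 3 · PE0,2: acc=64; fwd→8 fwd↓64
  step 3 · PE1,1: acc=60; fwd→4 fwd↓60
  step 3 · PE1,2: acc=88; fwd→9 fwd↓88
  step 4 · PE0,2: acc=0; fwd→0 fwd↓0
  step 4 · PE1,1: acc=0; fwd→0 fwd↓0
  step 4 · PE1,2: acc=96; fwd→4 fwd↓96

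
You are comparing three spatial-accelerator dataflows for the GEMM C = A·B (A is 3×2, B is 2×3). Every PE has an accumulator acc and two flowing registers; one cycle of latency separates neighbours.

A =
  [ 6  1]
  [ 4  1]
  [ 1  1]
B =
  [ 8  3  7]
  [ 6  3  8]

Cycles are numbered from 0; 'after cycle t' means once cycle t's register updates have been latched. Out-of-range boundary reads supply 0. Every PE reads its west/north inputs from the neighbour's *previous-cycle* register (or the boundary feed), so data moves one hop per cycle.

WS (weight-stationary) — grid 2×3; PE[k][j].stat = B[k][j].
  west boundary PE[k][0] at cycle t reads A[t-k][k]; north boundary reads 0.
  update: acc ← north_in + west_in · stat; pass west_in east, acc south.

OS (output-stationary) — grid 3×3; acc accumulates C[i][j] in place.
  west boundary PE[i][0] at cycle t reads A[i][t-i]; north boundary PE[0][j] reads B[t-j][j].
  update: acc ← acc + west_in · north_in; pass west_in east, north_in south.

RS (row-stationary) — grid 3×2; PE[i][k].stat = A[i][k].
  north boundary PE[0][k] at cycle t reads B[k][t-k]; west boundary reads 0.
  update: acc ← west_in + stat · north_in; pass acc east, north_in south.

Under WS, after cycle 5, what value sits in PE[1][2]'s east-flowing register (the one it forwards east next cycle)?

WS (2×3). Following PE[1][2] plus its west/north inputs:
  @0  [0,2]  acc 0  |  →0  ↓0
  @0  [1,1]  acc 0  |  →0  ↓0
  @0  [1,2]  acc 0  |  →0  ↓0
  @1  [0,2]  acc 0  |  →0  ↓0
  @1  [1,1]  acc 0  |  →0  ↓0
  @1  [1,2]  acc 0  |  →0  ↓0
  @2  [0,2]  acc 42  |  →6  ↓42
  @2  [1,1]  acc 21  |  →1  ↓21
  @2  [1,2]  acc 0  |  →0  ↓0
  @3  [0,2]  acc 28  |  →4  ↓28
  @3  [1,1]  acc 15  |  →1  ↓15
  @3  [1,2]  acc 50  |  →1  ↓50
  @4  [0,2]  acc 7  |  →1  ↓7
  @4  [1,1]  acc 6  |  →1  ↓6
  @4  [1,2]  acc 36  |  →1  ↓36
  @5  [0,2]  acc 0  |  →0  ↓0
  @5  [1,1]  acc 0  |  →0  ↓0
  @5  [1,2]  acc 15  |  →1  ↓15

register = 1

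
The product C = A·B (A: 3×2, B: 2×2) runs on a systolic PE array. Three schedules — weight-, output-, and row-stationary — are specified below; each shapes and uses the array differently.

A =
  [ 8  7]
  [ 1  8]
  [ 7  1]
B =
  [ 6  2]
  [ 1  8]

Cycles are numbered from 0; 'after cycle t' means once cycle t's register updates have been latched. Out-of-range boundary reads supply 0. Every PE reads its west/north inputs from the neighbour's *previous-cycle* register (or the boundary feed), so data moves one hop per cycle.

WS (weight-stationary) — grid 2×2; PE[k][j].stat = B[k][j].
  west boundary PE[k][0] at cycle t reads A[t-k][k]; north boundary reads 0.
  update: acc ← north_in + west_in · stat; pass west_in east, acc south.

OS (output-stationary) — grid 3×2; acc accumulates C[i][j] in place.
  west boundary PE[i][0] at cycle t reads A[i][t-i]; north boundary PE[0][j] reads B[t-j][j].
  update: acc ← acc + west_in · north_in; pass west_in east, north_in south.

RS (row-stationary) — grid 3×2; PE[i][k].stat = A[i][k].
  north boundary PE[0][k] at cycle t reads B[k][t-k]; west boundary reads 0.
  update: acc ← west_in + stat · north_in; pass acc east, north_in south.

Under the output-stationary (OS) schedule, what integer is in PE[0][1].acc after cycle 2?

PE[0][1].acc = 72

OS on a 3×2 grid — tracing PE[0][1] and its feeders:
  after 0 — PE[0][0] acc=48, pass-E 8, pass-S 6
  after 0 — PE[0][1] acc=0, pass-E 0, pass-S 0
  after 1 — PE[0][0] acc=55, pass-E 7, pass-S 1
  after 1 — PE[0][1] acc=16, pass-E 8, pass-S 2
  after 2 — PE[0][0] acc=55, pass-E 0, pass-S 0
  after 2 — PE[0][1] acc=72, pass-E 7, pass-S 8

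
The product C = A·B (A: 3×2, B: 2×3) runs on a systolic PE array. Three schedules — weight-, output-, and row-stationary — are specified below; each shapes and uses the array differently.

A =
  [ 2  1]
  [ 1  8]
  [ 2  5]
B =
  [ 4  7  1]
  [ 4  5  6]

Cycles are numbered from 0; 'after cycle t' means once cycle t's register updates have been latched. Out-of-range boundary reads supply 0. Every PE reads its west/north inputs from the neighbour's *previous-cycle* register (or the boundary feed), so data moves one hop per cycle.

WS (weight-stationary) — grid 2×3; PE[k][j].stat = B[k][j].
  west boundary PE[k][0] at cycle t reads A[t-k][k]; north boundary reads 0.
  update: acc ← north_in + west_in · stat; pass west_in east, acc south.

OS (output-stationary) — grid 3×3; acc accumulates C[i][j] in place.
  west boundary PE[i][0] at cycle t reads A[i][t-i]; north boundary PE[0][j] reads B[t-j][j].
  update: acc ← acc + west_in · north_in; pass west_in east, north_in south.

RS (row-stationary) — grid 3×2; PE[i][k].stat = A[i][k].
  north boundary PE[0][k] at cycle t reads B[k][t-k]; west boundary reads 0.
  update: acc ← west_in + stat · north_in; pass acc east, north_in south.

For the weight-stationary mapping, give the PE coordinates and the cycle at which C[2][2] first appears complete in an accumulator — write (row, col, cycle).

WS — PE[1][2] is where C[2][2] collects:
  t=0 PE[1][2]: acc=0 h=0 v=0
  t=1 PE[1][2]: acc=0 h=0 v=0
  t=2 PE[1][2]: acc=0 h=0 v=0
  t=3 PE[1][2]: acc=8 h=1 v=8
  t=4 PE[1][2]: acc=49 h=8 v=49
  t=5 PE[1][2]: acc=32 h=5 v=32

(row, col, cycle) = (1, 2, 5)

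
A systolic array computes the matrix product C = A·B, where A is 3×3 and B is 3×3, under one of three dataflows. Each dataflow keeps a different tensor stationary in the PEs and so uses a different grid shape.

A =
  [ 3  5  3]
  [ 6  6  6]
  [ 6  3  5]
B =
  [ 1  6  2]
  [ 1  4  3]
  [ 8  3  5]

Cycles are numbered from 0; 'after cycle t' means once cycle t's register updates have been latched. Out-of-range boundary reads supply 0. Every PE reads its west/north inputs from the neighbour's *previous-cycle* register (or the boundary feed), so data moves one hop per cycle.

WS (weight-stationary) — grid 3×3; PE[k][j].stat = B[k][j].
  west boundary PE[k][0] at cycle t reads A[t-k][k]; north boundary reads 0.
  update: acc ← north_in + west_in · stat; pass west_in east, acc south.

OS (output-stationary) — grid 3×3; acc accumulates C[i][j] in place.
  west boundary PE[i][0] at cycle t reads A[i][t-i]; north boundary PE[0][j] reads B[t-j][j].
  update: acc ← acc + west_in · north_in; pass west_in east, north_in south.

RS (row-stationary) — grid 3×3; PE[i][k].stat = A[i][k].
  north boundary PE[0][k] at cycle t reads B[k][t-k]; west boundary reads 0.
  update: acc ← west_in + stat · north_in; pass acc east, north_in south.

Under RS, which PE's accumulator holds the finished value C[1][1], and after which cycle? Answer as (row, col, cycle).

(row, col, cycle) = (1, 2, 4)

RS: C[1][1] accumulates in PE[1][2]:
  [0] (1,2) acc=0 (h:0 v:0)
  [1] (1,2) acc=0 (h:0 v:0)
  [2] (1,2) acc=0 (h:0 v:0)
  [3] (1,2) acc=60 (h:60 v:8)
  [4] (1,2) acc=78 (h:78 v:3)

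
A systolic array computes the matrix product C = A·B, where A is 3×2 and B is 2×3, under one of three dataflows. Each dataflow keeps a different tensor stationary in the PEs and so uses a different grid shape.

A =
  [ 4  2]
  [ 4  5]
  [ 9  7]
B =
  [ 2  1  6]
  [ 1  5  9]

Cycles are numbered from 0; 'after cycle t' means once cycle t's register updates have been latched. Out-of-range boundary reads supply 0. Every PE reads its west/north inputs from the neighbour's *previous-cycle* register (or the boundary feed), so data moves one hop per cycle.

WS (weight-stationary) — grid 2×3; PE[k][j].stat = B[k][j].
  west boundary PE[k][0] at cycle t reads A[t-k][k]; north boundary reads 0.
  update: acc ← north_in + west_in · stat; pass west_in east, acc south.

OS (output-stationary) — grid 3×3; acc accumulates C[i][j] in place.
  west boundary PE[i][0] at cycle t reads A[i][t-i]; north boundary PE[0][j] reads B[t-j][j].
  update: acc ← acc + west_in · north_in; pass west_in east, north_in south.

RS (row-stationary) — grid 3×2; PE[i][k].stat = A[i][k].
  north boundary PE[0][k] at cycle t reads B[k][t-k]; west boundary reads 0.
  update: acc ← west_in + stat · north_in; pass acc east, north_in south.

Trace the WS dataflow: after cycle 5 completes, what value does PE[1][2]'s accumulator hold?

WS (2×3). Following PE[1][2] plus its west/north inputs:
  t=0 PE[0][2]: acc=0 h=0 v=0
  t=0 PE[1][1]: acc=0 h=0 v=0
  t=0 PE[1][2]: acc=0 h=0 v=0
  t=1 PE[0][2]: acc=0 h=0 v=0
  t=1 PE[1][1]: acc=0 h=0 v=0
  t=1 PE[1][2]: acc=0 h=0 v=0
  t=2 PE[0][2]: acc=24 h=4 v=24
  t=2 PE[1][1]: acc=14 h=2 v=14
  t=2 PE[1][2]: acc=0 h=0 v=0
  t=3 PE[0][2]: acc=24 h=4 v=24
  t=3 PE[1][1]: acc=29 h=5 v=29
  t=3 PE[1][2]: acc=42 h=2 v=42
  t=4 PE[0][2]: acc=54 h=9 v=54
  t=4 PE[1][1]: acc=44 h=7 v=44
  t=4 PE[1][2]: acc=69 h=5 v=69
  t=5 PE[0][2]: acc=0 h=0 v=0
  t=5 PE[1][1]: acc=0 h=0 v=0
  t=5 PE[1][2]: acc=117 h=7 v=117

PE[1][2].acc = 117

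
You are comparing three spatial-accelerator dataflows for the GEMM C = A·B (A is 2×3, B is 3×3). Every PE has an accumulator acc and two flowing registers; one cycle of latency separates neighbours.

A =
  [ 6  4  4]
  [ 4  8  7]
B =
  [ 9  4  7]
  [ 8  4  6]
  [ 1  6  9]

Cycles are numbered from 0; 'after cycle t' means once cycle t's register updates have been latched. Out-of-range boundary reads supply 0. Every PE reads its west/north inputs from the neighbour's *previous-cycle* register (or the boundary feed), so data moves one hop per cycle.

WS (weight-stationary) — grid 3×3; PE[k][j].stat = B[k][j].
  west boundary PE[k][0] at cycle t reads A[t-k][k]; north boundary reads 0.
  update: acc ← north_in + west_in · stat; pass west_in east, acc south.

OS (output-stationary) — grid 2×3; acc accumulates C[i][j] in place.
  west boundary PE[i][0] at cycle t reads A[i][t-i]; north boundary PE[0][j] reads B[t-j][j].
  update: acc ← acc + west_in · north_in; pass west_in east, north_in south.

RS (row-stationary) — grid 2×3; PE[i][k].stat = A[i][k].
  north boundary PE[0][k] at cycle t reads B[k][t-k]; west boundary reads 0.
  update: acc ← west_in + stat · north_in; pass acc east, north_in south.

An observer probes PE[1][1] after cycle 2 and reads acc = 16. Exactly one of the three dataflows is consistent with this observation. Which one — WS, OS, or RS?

dataflow = OS

WS (3×3 grid), PE[1][1]:
  c0 r1c1: 0 / 0 / 0
  c1 r1c1: 0 / 0 / 0
  c2 r1c1: 40 / 4 / 40
OS (2×3 grid), PE[1][1]:
  c0 r1c1: 0 / 0 / 0
  c1 r1c1: 0 / 0 / 0
  c2 r1c1: 16 / 4 / 4
RS (2×3 grid), PE[1][1]:
  c0 r1c1: 0 / 0 / 0
  c1 r1c1: 0 / 0 / 0
  c2 r1c1: 100 / 100 / 8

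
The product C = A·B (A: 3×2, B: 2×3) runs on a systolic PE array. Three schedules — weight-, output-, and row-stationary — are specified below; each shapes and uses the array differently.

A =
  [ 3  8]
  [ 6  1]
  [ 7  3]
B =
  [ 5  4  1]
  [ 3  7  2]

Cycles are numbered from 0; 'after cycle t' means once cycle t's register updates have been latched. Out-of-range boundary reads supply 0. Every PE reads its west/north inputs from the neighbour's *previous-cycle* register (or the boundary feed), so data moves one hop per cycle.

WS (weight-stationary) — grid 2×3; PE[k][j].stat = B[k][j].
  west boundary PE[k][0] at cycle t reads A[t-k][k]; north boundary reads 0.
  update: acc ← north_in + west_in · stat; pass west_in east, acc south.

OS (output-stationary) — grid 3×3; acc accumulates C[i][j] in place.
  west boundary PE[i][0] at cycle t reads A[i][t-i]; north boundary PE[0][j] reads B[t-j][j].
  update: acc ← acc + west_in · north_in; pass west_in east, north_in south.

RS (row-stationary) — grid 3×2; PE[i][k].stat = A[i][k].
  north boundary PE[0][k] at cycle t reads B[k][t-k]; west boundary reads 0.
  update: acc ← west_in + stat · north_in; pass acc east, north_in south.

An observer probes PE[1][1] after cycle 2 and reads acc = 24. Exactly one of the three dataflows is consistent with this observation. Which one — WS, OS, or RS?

dataflow = OS

WS (2×3 grid), PE[1][1]:
  cycle 0: PE[1][1] → acc 0, east 0, south 0
  cycle 1: PE[1][1] → acc 0, east 0, south 0
  cycle 2: PE[1][1] → acc 68, east 8, south 68
OS (3×3 grid), PE[1][1]:
  cycle 0: PE[1][1] → acc 0, east 0, south 0
  cycle 1: PE[1][1] → acc 0, east 0, south 0
  cycle 2: PE[1][1] → acc 24, east 6, south 4
RS (3×2 grid), PE[1][1]:
  cycle 0: PE[1][1] → acc 0, east 0, south 0
  cycle 1: PE[1][1] → acc 0, east 0, south 0
  cycle 2: PE[1][1] → acc 33, east 33, south 3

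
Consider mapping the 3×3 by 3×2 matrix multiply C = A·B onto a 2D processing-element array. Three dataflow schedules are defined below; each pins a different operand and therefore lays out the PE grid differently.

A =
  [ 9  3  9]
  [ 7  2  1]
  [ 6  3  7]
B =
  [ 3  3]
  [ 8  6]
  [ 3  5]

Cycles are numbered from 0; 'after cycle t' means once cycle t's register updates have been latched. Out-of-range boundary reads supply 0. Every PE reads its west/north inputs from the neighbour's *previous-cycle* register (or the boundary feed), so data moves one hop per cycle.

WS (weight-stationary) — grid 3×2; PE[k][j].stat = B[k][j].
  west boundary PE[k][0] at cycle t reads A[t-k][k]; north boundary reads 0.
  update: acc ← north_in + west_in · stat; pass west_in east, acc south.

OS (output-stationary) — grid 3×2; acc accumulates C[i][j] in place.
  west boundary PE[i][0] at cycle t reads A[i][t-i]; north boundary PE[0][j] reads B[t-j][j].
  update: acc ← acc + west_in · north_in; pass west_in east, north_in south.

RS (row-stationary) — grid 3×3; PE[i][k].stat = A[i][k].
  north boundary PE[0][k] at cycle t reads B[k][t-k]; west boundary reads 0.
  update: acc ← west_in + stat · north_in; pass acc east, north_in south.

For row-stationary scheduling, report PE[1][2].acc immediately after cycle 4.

Tracing RS — 3×3 array, target PE[1][2]:
  c0 r0c2: 0 / 0 / 0
  c0 r1c1: 0 / 0 / 0
  c0 r1c2: 0 / 0 / 0
  c1 r0c2: 0 / 0 / 0
  c1 r1c1: 0 / 0 / 0
  c1 r1c2: 0 / 0 / 0
  c2 r0c2: 78 / 78 / 3
  c2 r1c1: 37 / 37 / 8
  c2 r1c2: 0 / 0 / 0
  c3 r0c2: 90 / 90 / 5
  c3 r1c1: 33 / 33 / 6
  c3 r1c2: 40 / 40 / 3
  c4 r0c2: 0 / 0 / 0
  c4 r1c1: 0 / 0 / 0
  c4 r1c2: 38 / 38 / 5

PE[1][2].acc = 38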